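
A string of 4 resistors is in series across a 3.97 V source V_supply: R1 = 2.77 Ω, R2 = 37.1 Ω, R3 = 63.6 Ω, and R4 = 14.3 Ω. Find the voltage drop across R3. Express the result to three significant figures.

V ≈ 2.14 V

Total series resistance ΣR = 2.77 + 37.1 + 63.6 + 14.3 = 117.8 Ω.
V = V_supply · R/ΣR = 3.97 × 0.5400 = 2.144 V.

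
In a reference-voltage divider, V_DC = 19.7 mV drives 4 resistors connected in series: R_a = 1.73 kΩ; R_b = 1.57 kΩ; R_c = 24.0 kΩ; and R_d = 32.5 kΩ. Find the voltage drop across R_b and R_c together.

Series total: ΣR = 1.73 + 1.57 + 24.0 + 32.5 = 59.80 kΩ.
R_{R_b..R_c} = 1.57 + 24.0 = 25.57 kΩ.
V = V_DC · R/ΣR = 19.7 × 0.4276 = 8.424 mV.

V ≈ 8.42 mV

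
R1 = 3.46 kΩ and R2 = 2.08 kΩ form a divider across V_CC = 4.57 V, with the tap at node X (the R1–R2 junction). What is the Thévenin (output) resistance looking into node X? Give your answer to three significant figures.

Looking into X with the source shorted: R_th = R1·R2/(R1+R2) = 3.460 × 2.08/5.540 = 1.299 kΩ.

R_th ≈ 1.30 kΩ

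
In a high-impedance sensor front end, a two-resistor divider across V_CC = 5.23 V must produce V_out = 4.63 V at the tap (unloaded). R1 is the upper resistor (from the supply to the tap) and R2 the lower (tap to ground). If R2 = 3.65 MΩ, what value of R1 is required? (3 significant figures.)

R1 ≈ 0.473 MΩ

The divider ratio is R2/(R1+R2) = 4.63/5.23 = 0.8853.
Rearranging, R1 = R2·(1−k)/k = 3.65 × 0.1296 = 0.4730 MΩ.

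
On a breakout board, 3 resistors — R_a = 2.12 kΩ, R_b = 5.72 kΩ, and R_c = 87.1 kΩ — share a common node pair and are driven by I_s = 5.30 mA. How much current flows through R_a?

Total conductance ΣG = 1/2.12 + 1/5.72 + 1/87.1 = 0.6580 (units of 1/kΩ).
Current divider: I(R_a) = I_s · G_k/ΣG = 5.30 × (0.4717/0.6580) = 5.30 × 0.7169 = 3.799 mA.

I ≈ 3.80 mA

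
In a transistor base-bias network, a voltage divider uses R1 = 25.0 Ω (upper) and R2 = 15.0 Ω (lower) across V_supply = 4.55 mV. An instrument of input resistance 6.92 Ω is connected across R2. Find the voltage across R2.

The load sits in parallel with R2, giving an effective lower resistance R2' = R2·R_L/(R2+R_L) = 4.735 Ω.
Now apply the divider: V_out = 4.55 × 0.1593 = 0.7246 mV.

V_out ≈ 0.725 mV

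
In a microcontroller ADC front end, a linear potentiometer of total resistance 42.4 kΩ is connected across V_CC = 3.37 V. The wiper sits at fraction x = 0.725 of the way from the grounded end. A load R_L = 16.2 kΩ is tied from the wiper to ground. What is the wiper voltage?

V_out ≈ 1.61 V

The pot divides into 11.66 kΩ above the wiper and 30.74 kΩ below.
R_L loads the lower segment: effective lower R = 10.61 kΩ.
V_out = 3.37 × 10.61/(11.66 + 10.61) = 1.605 V.
(Unloaded: V_out = x·V_CC = 2.44 V.)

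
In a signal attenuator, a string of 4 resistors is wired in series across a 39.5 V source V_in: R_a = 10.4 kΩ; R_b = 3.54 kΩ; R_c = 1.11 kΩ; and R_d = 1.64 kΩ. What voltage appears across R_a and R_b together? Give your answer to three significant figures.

Total series resistance ΣR = 10.4 + 3.54 + 1.11 + 1.64 = 16.69 kΩ.
R_{R_a..R_b} = 10.4 + 3.54 = 13.94 kΩ.
V = V_in · R/ΣR = 39.5 × 0.8352 = 32.99 V.

V ≈ 33.0 V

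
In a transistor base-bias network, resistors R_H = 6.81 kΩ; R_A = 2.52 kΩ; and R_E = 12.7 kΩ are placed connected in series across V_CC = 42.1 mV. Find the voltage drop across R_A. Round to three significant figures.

V ≈ 4.82 mV

Series total: ΣR = 6.81 + 2.52 + 12.7 = 22.03 kΩ.
Voltage divider: V = V_CC · (2.520 / 22.03) = 42.1 × 0.1144 = 4.816 mV.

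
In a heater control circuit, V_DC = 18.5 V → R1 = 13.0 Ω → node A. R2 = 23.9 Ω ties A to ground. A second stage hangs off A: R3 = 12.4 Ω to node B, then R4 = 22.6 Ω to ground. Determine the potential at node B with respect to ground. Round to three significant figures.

Looking into the second stage from A: R3 + R4 = 35.00 Ω appears in parallel with R2.
Effective lower resistance at A: R2 ‖ 35.00 = 14.20 Ω.
First divider: V_A = V_DC · 14.20/(13.0 + 14.20) = 9.659 V.
Then the unloaded second divider: V_B = V_A × R4/(R3+R4) = 9.659 × 0.6457 = 6.237 V.

V_B ≈ 6.24 V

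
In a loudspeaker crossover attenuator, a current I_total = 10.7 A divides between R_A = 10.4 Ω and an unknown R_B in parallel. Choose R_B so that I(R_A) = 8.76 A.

In a two-way split, I_A/I_total = R_B/(R_A + R_B).
8.76/10.7 = R_B/(R_A + R_B) → R_B = R_A · (0.8187)/(1 − 0.8187) = 10.4 × 4.515 = 46.96 Ω.

R_B ≈ 47.0 Ω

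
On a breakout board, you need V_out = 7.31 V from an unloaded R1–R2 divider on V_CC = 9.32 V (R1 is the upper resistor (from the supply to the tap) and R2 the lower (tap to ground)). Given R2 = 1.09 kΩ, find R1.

Required fraction k = V_out/V_CC = 0.7843.
R1 = R2·(1/k − 1) = 1.09 × 0.2750 = 0.2997 kΩ.

R1 ≈ 0.300 kΩ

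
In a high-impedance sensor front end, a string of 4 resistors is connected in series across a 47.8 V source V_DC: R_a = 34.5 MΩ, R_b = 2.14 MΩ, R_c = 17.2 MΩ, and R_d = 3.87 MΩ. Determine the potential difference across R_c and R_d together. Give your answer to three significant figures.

Total series resistance ΣR = 34.5 + 2.14 + 17.2 + 3.87 = 57.71 MΩ.
R_{R_c..R_d} = 17.2 + 3.87 = 21.07 MΩ.
By the voltage-divider rule, V = 47.8 × 21.07/57.71 = 17.45 V.

V ≈ 17.5 V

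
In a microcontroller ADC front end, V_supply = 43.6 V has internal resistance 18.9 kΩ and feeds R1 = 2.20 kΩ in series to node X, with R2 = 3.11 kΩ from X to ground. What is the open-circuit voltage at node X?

V_th ≈ 5.60 V

R1' = 18.9 + 2.20 = 21.10 kΩ (source resistance + R1).
With X open, the divider is unloaded: V_th = 43.6 × 3.11/24.21 = 5.601 V.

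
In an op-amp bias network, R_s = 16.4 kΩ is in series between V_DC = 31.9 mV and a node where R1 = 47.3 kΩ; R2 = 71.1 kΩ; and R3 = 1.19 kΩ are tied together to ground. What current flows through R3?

Equivalent of the parallel group: R_p = 1.142 kΩ.
V_A = 31.9 × 1.142/17.54 = 2.077 mV.
Branch current I = V_A/R3 = 2.077/1.19 = 1.745 µA.
(Equivalently: I_total = 1.818 µA, then current-divider fraction G_k/ΣG = 0.9598.)

I ≈ 1.75 µA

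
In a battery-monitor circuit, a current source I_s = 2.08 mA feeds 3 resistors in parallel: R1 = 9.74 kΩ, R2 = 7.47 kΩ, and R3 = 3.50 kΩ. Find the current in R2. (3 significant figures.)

Conductances: ΣG = 1/9.74 + 1/7.47 + 1/3.50 = 0.5223 (1/kΩ).
Current divider: I(R2) = I_s · G_k/ΣG = 2.08 × (0.1339/0.5223) = 2.08 × 0.2563 = 0.5332 mA.

I ≈ 0.533 mA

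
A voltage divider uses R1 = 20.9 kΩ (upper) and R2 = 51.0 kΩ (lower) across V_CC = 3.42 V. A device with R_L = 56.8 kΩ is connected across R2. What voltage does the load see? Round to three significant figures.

V_out ≈ 1.92 V

First combine the lower leg with the load: R2 ‖ R_L = 26.87 kΩ.
Now apply the divider: V_out = 3.42 × 0.5625 = 1.924 V.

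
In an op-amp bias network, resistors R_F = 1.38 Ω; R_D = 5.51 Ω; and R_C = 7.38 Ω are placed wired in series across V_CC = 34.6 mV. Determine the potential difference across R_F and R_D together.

V ≈ 16.7 mV

Series total: ΣR = 1.38 + 5.51 + 7.38 = 14.27 Ω.
R_{R_F..R_D} = 1.38 + 5.51 = 6.890 Ω.
Voltage divider: V = V_CC · (6.890 / 14.27) = 34.6 × 0.4828 = 16.71 mV.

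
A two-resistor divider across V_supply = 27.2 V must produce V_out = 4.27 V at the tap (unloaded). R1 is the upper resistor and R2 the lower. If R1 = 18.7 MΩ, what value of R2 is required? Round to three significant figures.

R2 ≈ 3.48 MΩ

Required fraction k = V_out/V_supply = 0.1570.
R2 = R1 · 0.1570/(1 − 0.1570) = 3.482 MΩ.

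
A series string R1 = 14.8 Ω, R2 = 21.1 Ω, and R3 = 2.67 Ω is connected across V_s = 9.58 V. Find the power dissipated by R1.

P ≈ 0.913 W

Series current I = V_s/ΣR = 9.58/38.57 = 0.2484 A.
V(R1) = I·R = 3.676 V; P = V·I = 3.676 × 0.2484 = 0.9130 W.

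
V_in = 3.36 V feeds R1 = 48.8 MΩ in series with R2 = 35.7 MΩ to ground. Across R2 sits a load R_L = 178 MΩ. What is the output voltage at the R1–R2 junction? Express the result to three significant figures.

V_out ≈ 1.27 V

First combine the lower leg with the load: R2 ‖ R_L = 29.74 MΩ.
Then V_out = V_in · R2'/(R1 + R2') = 3.36 × 29.74/78.54 = 1.272 V.
(Unloaded it would be 1.42 V; the load pulls it down.)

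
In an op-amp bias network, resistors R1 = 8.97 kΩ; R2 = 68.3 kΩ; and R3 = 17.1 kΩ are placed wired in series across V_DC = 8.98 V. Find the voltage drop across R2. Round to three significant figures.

Series total: ΣR = 8.97 + 68.3 + 17.1 = 94.37 kΩ.
Voltage divider: V = V_DC · (68.30 / 94.37) = 8.98 × 0.7237 = 6.499 V.

V ≈ 6.50 V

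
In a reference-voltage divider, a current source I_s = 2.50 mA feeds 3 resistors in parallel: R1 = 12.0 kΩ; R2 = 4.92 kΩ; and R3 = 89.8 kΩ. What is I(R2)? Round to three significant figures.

I ≈ 1.71 mA

Conductances: ΣG = 1/12.0 + 1/4.92 + 1/89.8 = 0.2977 (1/kΩ).
R2 takes the fraction G_k/ΣG = 0.2033/0.2977 = 0.6827, so I = 2.50 × 0.6827 = 1.707 mA.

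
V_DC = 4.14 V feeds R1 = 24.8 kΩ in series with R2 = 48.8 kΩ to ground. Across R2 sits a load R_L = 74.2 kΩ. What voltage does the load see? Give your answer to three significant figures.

V_out ≈ 2.25 V

The load sits in parallel with R2, giving an effective lower resistance R2' = R2·R_L/(R2+R_L) = 29.44 kΩ.
Voltage divider with the loaded lower leg: V_out = 4.14 × 29.44/(24.8 + 29.44) = 4.14 × 0.5428 = 2.247 V.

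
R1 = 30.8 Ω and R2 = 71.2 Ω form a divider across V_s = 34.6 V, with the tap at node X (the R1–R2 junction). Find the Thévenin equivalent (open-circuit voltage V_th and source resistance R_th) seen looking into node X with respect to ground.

V_th is the unloaded tap voltage: V_s · R2/(R1+R2) = 34.6 × 0.6980 = 24.15 V.
Looking into X with the source shorted: R_th = R1·R2/(R1+R2) = 30.80 × 71.2/102.0 = 21.50 Ω.

V_th ≈ 24.2 V, R_th ≈ 21.5 Ω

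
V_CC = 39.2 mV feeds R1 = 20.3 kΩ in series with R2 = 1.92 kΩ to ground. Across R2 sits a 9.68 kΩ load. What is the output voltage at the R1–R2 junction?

The load sits in parallel with R2, giving an effective lower resistance R2' = R2·R_L/(R2+R_L) = 1.602 kΩ.
Now apply the divider: V_out = 39.2 × 0.07315 = 2.868 mV.

V_out ≈ 2.87 mV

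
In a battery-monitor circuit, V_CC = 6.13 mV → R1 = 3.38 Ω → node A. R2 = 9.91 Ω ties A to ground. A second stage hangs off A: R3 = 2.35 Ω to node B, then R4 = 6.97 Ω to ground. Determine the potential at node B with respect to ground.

V_B ≈ 2.69 mV

The second stage (R3 + R4 = 9.320 Ω) loads node A in parallel with R2.
R2 ‖ (R3+R4) = 4.803 Ω.
So V_A = 6.13 × 0.5869 = 3.598 mV.
V_B = V_A × 0.7479 = 2.691 mV.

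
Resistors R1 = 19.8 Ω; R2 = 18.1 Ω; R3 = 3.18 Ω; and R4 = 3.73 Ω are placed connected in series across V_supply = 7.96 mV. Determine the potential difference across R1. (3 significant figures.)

V ≈ 3.52 mV

Series total: ΣR = 19.8 + 18.1 + 3.18 + 3.73 = 44.81 Ω.
V = V_supply · R/ΣR = 7.96 × 0.4419 = 3.517 mV.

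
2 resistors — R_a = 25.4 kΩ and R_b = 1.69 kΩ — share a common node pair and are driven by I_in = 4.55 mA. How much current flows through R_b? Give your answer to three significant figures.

I ≈ 4.27 mA

Two-branch current divider: I_k = I_in · R_other/(R_1 + R_2).
I(R_b) = 4.55 × 25.4/(25.4 + 1.69) = 4.55 × 0.9376 = 4.266 mA.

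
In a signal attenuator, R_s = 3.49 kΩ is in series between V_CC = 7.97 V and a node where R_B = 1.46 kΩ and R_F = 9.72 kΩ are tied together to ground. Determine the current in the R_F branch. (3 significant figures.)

Equivalent of the parallel group: R_p = 1.269 kΩ.
V_A by voltage divider: V_A = 7.97 × 1.269/(3.49 + 1.269) = 2.126 V.
I(R_F) = V_A / R_F = 2.126/9.72 = 0.2187 mA.
(Check via current divider: I_total = 1.675 mA; share G_k/ΣG = 0.1306 → same result.)

I ≈ 0.219 mA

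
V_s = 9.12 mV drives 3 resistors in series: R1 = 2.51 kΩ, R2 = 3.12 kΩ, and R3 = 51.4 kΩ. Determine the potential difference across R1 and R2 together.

ΣR = 2.51 + 3.12 + 51.4 = 57.03 kΩ.
R_{R1..R2} = 2.51 + 3.12 = 5.630 kΩ.
By the voltage-divider rule, V = 9.12 × 5.630/57.03 = 0.9003 mV.

V ≈ 0.900 mV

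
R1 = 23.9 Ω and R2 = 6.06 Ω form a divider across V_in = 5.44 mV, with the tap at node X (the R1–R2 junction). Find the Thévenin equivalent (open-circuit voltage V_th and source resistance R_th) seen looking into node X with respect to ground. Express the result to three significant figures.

V_th ≈ 1.10 mV, R_th ≈ 4.83 Ω

With X open, the divider is unloaded: V_th = 5.44 × 6.06/29.96 = 1.100 mV.
With V_in suppressed (replaced by a short), R_th = R1 ‖ R2 = (23.90 × 6.06)/(23.90 + 6.06) = 4.834 Ω.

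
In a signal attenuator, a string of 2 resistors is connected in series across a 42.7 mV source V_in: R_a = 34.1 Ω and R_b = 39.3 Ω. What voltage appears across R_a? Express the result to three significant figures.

ΣR = 34.1 + 39.3 = 73.40 Ω.
By the voltage-divider rule, V = 42.7 × 34.10/73.40 = 19.84 mV.

V ≈ 19.8 mV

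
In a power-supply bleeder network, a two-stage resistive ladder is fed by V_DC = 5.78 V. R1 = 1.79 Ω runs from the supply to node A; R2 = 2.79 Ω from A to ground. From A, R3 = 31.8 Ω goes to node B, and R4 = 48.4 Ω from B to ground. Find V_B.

Node A sees R2 in parallel with the series input of stage 2, R3 + R4 = 80.20 Ω.
Effective lower resistance at A: R2 ‖ 80.20 = 2.696 Ω.
So V_A = 5.78 × 0.6010 = 3.474 V.
Stage 2 is unloaded, so V_B = V_A · R4/(R3+R4) = 3.474 × 48.4/80.20 = 2.096 V.

V_B ≈ 2.10 V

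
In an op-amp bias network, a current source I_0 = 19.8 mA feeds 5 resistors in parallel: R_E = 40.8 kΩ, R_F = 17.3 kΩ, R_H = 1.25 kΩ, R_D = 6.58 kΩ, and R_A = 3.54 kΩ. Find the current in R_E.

ΣG = 1/40.8 + 1/17.3 + 1/1.25 + 1/6.58 + 1/3.54 = 1.317.
R_E takes the fraction G_k/ΣG = 0.02451/1.317 = 0.01861, so I = 19.8 × 0.01861 = 0.3685 mA.

I ≈ 0.369 mA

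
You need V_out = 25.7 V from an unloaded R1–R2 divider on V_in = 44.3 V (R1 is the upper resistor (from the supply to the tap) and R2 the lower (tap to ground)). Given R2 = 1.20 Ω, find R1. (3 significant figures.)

R1 ≈ 0.868 Ω

Required fraction k = V_out/V_in = 0.5801.
R1 = R2·(1/k − 1) = 1.20 × 0.7237 = 0.8685 Ω.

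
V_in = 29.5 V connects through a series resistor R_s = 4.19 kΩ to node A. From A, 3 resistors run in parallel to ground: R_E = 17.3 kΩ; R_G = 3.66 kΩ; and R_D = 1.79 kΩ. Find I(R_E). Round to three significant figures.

I ≈ 0.361 mA

Equivalent of the parallel group: R_p = 1.124 kΩ.
Node voltage V_A = V_in · R_p/(R_s + R_p) = 29.5 × 0.2115 = 6.240 V.
Branch current I = V_A/R_E = 6.240/17.3 = 0.3607 mA.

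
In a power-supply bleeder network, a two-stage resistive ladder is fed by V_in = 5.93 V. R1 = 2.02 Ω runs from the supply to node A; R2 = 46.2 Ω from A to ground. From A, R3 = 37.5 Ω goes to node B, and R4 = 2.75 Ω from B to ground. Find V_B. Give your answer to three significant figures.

V_B ≈ 0.370 V

The second stage (R3 + R4 = 40.25 Ω) loads node A in parallel with R2.
Effective lower resistance at A: R2 ‖ 40.25 = 21.51 Ω.
V_A = 5.93 × 21.51/(2.02 + 21.51) = 5.421 V.
Then the unloaded second divider: V_B = V_A × R4/(R3+R4) = 5.421 × 0.06832 = 0.3704 V.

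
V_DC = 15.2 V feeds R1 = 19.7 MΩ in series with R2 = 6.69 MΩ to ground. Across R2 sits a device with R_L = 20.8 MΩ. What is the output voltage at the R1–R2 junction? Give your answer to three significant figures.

V_out ≈ 3.11 V

First combine the lower leg with the load: R2 ‖ R_L = 5.062 MΩ.
Then V_out = V_DC · R2'/(R1 + R2') = 15.2 × 5.062/24.76 = 3.107 V.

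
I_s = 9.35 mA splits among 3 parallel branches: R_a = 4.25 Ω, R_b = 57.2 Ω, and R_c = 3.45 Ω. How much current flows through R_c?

Total conductance ΣG = 1/4.25 + 1/57.2 + 1/3.45 = 0.5426 (units of 1/Ω).
R_c takes the fraction G_k/ΣG = 0.2899/0.5426 = 0.5342, so I = 9.35 × 0.5342 = 4.994 mA.

I ≈ 4.99 mA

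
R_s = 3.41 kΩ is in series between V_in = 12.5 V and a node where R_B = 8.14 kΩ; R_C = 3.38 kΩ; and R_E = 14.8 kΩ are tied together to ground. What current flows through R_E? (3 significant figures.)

I ≈ 0.318 mA

Combine the parallel branches: R_p = (1/8.14 + 1/3.38 + 1/14.8)⁻¹ = 2.056 kΩ.
V_A = 12.5 × 2.056/5.466 = 4.702 V.
I(R_E) = V_A / R_E = 4.702/14.8 = 0.3177 mA.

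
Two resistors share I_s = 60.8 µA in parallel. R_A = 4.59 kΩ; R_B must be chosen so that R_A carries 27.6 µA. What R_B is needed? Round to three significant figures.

Two-branch current divider: I_A = I_s · R_B/(R_A + R_B).
With f = 0.4539, R_B = R_A · f/(1−f) = 4.59 × 0.8313 = 3.816 kΩ.

R_B ≈ 3.82 kΩ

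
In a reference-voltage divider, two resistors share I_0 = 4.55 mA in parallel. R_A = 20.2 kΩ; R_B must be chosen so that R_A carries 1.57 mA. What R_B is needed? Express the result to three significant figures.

R_B ≈ 10.6 kΩ

The fraction through R_A equals R_B/(R_A+R_B).
1.57/4.55 = R_B/(R_A + R_B) → R_B = R_A · (0.3451)/(1 − 0.3451) = 20.2 × 0.5268 = 10.64 kΩ.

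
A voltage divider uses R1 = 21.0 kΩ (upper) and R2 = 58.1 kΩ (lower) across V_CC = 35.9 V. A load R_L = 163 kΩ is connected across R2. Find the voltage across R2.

The load sits in parallel with R2, giving an effective lower resistance R2' = R2·R_L/(R2+R_L) = 42.83 kΩ.
Then V_out = V_CC · R2'/(R1 + R2') = 35.9 × 42.83/63.83 = 24.09 V.
(Unloaded it would be 26.4 V; the load pulls it down.)

V_out ≈ 24.1 V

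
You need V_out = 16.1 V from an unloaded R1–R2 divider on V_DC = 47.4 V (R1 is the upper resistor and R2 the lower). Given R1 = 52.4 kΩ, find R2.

Required fraction k = V_out/V_DC = 0.3397.
So R2 = R1 · V_out/(V_DC − V_out) = 52.4 × 16.1/(47.4 − 16.1) = 52.4 × 0.5144 = 26.95 kΩ.

R2 ≈ 27.0 kΩ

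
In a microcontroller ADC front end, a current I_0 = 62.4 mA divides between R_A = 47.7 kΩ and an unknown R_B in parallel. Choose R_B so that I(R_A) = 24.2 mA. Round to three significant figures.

The fraction through R_A equals R_B/(R_A+R_B).
With f = 0.3878, R_B = R_A · f/(1−f) = 47.7 × 0.6335 = 30.22 kΩ.

R_B ≈ 30.2 kΩ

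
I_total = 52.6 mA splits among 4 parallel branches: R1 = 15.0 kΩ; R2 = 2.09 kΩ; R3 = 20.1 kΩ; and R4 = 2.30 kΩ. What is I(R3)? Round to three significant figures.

Conductances: ΣG = 1/15.0 + 1/2.09 + 1/20.1 + 1/2.30 = 1.030 (1/kΩ).
Current divider: I(R3) = I_total · G_k/ΣG = 52.6 × (0.04975/1.030) = 52.6 × 0.04832 = 2.542 mA.

I ≈ 2.54 mA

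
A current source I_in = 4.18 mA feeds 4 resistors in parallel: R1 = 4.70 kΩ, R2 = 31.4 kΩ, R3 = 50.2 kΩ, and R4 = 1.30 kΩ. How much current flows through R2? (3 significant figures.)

I ≈ 0.129 mA

Conductances: ΣG = 1/4.70 + 1/31.4 + 1/50.2 + 1/1.30 = 1.034 (1/kΩ).
By the current-divider rule, I = I_in · G_k/ΣG = 4.18 × 0.03081 = 0.1288 mA.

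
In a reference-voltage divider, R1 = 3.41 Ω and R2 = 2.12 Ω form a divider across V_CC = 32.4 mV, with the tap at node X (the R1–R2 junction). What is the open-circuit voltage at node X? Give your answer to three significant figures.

With X open, the divider is unloaded: V_th = 32.4 × 2.12/5.530 = 12.42 mV.

V_th ≈ 12.4 mV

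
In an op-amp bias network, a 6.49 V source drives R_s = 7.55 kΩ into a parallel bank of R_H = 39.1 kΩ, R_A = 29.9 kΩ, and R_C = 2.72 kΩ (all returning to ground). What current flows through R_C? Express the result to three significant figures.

I ≈ 0.565 mA

Combine the parallel branches: R_p = (1/39.1 + 1/29.9 + 1/2.72)⁻¹ = 2.344 kΩ.
V_A by voltage divider: V_A = 6.49 × 2.344/(7.55 + 2.344) = 1.537 V.
Branch current I = V_A/R_C = 1.537/2.72 = 0.5652 mA.
(Equivalently: I_total = 0.6560 mA, then current-divider fraction G_k/ΣG = 0.8617.)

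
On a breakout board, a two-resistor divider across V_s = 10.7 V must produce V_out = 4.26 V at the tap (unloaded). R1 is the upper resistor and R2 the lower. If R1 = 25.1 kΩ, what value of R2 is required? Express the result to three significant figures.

V_out/V_s = R2/(R1+R2) = 0.3981.
Rearranging, R2 = R1·k/(1−k) = 25.1 × 0.6615 = 16.60 kΩ.

R2 ≈ 16.6 kΩ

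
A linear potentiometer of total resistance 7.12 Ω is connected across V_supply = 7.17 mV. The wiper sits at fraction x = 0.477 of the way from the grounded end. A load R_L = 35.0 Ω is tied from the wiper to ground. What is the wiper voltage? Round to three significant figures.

The pot divides into 3.724 Ω above the wiper and 3.396 Ω below.
(x·R_p) ‖ R_L = 3.096 Ω.
Then V_out = V_supply · 3.096/(3.724 + 3.096) = 3.255 mV.
(Unloaded: V_out = x·V_supply = 3.42 mV.)

V_out ≈ 3.25 mV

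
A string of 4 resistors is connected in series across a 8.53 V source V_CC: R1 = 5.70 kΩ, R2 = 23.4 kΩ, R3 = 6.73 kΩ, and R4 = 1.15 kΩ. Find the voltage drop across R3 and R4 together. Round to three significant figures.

Series total: ΣR = 5.70 + 23.4 + 6.73 + 1.15 = 36.98 kΩ.
R_{R3..R4} = 6.73 + 1.15 = 7.880 kΩ.
Voltage divider: V = V_CC · (7.880 / 36.98) = 8.53 × 0.2131 = 1.818 V.

V ≈ 1.82 V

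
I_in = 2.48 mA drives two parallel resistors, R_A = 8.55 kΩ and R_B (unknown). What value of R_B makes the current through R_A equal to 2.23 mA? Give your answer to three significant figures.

R_B ≈ 76.3 kΩ

Two-branch current divider: I_A = I_in · R_B/(R_A + R_B).
With f = 0.8992, R_B = R_A · f/(1−f) = 8.55 × 8.920 = 76.27 kΩ.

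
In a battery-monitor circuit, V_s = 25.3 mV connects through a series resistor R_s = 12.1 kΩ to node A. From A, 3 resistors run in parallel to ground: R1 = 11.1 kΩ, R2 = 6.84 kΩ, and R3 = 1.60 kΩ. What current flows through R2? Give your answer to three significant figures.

I ≈ 0.324 µA

Equivalent of the parallel group: R_p = 1.161 kΩ.
V_A by voltage divider: V_A = 25.3 × 1.161/(12.1 + 1.161) = 2.215 mV.
I(R2) = V_A / R2 = 2.215/6.84 = 0.3238 µA.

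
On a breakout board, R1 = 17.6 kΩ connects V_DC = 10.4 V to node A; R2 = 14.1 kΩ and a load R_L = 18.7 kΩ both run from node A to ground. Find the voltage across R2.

V_out ≈ 3.26 V

The load sits in parallel with R2, giving an effective lower resistance R2' = R2·R_L/(R2+R_L) = 8.039 kΩ.
Now apply the divider: V_out = 10.4 × 0.3135 = 3.261 V.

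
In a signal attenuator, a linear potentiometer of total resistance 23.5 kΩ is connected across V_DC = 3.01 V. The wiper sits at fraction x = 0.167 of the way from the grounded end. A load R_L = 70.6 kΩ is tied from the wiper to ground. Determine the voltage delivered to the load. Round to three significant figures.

V_out ≈ 0.480 V

Split the track: R_lower = x·R_p = 3.925 kΩ, R_upper = (1−x)·R_p = 19.58 kΩ.
R_L loads the lower segment: effective lower R = 3.718 kΩ.
Then V_out = V_DC · 3.718/(19.58 + 3.718) = 0.4804 V.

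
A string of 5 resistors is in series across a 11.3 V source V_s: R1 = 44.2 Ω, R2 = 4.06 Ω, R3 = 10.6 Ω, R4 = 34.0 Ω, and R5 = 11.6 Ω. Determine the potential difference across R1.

Series total: ΣR = 44.2 + 4.06 + 10.6 + 34.0 + 11.6 = 104.5 Ω.
Voltage divider: V = V_s · (44.20 / 104.5) = 11.3 × 0.4231 = 4.781 V.

V ≈ 4.78 V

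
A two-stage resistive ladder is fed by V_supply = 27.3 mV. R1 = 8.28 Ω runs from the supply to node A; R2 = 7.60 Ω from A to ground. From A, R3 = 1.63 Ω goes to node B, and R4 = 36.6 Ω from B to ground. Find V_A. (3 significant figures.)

V_A ≈ 11.8 mV

Looking into the second stage from A: R3 + R4 = 38.23 Ω appears in parallel with R2.
Effective lower resistance at A: R2 ‖ 38.23 = 6.340 Ω.
So V_A = 27.3 × 0.4336 = 11.84 mV.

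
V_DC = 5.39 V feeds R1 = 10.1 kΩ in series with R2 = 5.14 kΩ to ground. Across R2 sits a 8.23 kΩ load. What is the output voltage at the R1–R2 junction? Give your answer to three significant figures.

The load sits in parallel with R2, giving an effective lower resistance R2' = R2·R_L/(R2+R_L) = 3.164 kΩ.
Now apply the divider: V_out = 5.39 × 0.2385 = 1.286 V.

V_out ≈ 1.29 V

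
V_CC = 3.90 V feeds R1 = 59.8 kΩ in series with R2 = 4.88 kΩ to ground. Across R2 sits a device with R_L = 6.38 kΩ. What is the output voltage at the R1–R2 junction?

First combine the lower leg with the load: R2 ‖ R_L = 2.765 kΩ.
Then V_out = V_CC · R2'/(R1 + R2') = 3.90 × 2.765/62.57 = 0.1724 V.
(Unloaded it would be 0.294 V; the load pulls it down.)

V_out ≈ 0.172 V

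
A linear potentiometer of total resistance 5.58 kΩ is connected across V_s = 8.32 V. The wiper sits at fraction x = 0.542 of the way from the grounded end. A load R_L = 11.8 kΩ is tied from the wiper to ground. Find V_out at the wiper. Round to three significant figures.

Lower segment x·R_p = 3.024 kΩ; upper segment (1−x)·R_p = 2.556 kΩ.
R_L loads the lower segment: effective lower R = 2.407 kΩ.
V_out = 8.32 × 2.407/(2.556 + 2.407) = 4.036 V.

V_out ≈ 4.04 V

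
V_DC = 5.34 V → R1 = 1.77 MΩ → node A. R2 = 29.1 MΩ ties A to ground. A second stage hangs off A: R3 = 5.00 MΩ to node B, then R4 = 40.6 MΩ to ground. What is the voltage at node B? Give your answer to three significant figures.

Node A sees R2 in parallel with the series input of stage 2, R3 + R4 = 45.60 MΩ.
Effective lower resistance at A: R2 ‖ 45.60 = 17.76 MΩ.
So V_A = 5.34 × 0.9094 = 4.856 V.
Stage 2 is unloaded, so V_B = V_A · R4/(R3+R4) = 4.856 × 40.6/45.60 = 4.324 V.

V_B ≈ 4.32 V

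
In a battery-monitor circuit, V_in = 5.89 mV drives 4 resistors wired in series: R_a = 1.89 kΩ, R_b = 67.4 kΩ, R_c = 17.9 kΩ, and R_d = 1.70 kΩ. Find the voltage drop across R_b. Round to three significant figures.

V ≈ 4.47 mV

Series total: ΣR = 1.89 + 67.4 + 17.9 + 1.70 = 88.89 kΩ.
By the voltage-divider rule, V = 5.89 × 67.40/88.89 = 4.466 mV.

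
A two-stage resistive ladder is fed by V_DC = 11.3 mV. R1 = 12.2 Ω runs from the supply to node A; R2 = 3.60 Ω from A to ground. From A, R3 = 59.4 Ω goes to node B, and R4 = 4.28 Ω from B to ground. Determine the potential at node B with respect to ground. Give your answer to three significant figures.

V_B ≈ 0.166 mV

Looking into the second stage from A: R3 + R4 = 63.68 Ω appears in parallel with R2.
Effective lower resistance at A: R2 ‖ 63.68 = 3.407 Ω.
V_A = 11.3 × 3.407/(12.2 + 3.407) = 2.467 mV.
Stage 2 is unloaded, so V_B = V_A · R4/(R3+R4) = 2.467 × 4.28/63.68 = 0.1658 mV.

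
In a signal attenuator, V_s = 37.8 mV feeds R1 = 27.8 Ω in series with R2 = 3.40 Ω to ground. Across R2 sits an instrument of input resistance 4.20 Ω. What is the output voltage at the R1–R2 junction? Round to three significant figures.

V_out ≈ 2.39 mV

First combine the lower leg with the load: R2 ‖ R_L = 1.879 Ω.
Voltage divider with the loaded lower leg: V_out = 37.8 × 1.879/(27.8 + 1.879) = 37.8 × 0.06331 = 2.393 mV.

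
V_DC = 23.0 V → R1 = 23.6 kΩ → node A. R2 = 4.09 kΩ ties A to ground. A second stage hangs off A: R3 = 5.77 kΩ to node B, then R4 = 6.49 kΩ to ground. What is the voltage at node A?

Node A sees R2 in parallel with the series input of stage 2, R3 + R4 = 12.26 kΩ.
R2 ‖ (R3+R4) = 3.067 kΩ.
So V_A = 23.0 × 0.1150 = 2.645 V.

V_A ≈ 2.65 V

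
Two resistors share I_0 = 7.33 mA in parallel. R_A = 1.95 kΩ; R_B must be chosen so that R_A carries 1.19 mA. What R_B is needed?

R_B ≈ 0.378 kΩ

The fraction through R_A equals R_B/(R_A+R_B).
With f = 0.1623, R_B = R_A · f/(1−f) = 1.95 × 0.1938 = 0.3779 kΩ.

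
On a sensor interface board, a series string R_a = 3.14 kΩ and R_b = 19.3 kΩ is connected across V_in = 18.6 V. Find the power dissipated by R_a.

Series current I = V_in/ΣR = 18.6/22.44 = 0.8289 mA.
P(R_a) = I²·R_a = (0.8289)² × 3.14 = 2.157 mW.

P ≈ 2.16 mW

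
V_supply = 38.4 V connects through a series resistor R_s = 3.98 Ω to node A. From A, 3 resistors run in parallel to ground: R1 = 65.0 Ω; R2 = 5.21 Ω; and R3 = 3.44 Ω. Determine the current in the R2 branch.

Equivalent of the parallel group: R_p = 2.008 Ω.
V_A = 38.4 × 2.008/5.988 = 12.88 V.
I(R2) = V_A / R2 = 12.88/5.21 = 2.472 A.

I ≈ 2.47 A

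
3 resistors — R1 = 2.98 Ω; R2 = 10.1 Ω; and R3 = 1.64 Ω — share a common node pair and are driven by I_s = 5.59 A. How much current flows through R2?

Conductances: ΣG = 1/2.98 + 1/10.1 + 1/1.64 = 1.044 (1/Ω).
R2 takes the fraction G_k/ΣG = 0.09901/1.044 = 0.09481, so I = 5.59 × 0.09481 = 0.5300 A.

I ≈ 0.530 A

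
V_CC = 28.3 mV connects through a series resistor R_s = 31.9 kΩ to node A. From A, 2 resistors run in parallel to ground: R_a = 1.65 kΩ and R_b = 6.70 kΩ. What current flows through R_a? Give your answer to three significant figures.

I ≈ 0.683 µA

Equivalent of the parallel group: R_p = 1.324 kΩ.
Node voltage V_A = V_CC · R_p/(R_s + R_p) = 28.3 × 0.03985 = 1.128 mV.
Branch current I = V_A/R_a = 1.128/1.65 = 0.6835 µA.
(Equivalently: I_total = 0.8518 µA, then current-divider fraction G_k/ΣG = 0.8024.)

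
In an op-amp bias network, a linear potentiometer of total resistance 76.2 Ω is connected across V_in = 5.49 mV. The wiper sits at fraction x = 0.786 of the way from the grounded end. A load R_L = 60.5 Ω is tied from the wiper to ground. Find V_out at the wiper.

V_out ≈ 3.56 mV

Split the track: R_lower = x·R_p = 59.89 Ω, R_upper = (1−x)·R_p = 16.31 Ω.
Lower segment in parallel with the load: 59.89 ‖ 60.5 = 30.10 Ω.
Loaded-divider output: V_out = 5.49 × 0.6486 = 3.561 mV.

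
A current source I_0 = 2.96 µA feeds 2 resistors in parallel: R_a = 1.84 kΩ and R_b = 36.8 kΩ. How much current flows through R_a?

For two parallel branches, I_k = I_0 · (other R)/(sum of R).
So I = 2.96 × 36.8/38.64 = 2.819 µA.

I ≈ 2.82 µA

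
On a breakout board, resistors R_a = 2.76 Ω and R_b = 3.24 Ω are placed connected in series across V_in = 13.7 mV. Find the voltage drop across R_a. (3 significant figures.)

V ≈ 6.30 mV

ΣR = 2.76 + 3.24 = 6.000 Ω.
Voltage divider: V = V_in · (2.760 / 6.000) = 13.7 × 0.4600 = 6.302 mV.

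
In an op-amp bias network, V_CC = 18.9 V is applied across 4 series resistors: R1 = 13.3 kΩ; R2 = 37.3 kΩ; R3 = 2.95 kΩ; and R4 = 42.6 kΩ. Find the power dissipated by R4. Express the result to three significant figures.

Series current I = V_CC/ΣR = 18.9/96.15 = 0.1966 mA.
V(R4) = I·R = 8.374 V; P = V·I = 8.374 × 0.1966 = 1.646 mW.

P ≈ 1.65 mW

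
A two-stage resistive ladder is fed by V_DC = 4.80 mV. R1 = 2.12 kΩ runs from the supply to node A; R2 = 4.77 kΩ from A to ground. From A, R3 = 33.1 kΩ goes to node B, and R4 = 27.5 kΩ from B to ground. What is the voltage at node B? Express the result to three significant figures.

Node A sees R2 in parallel with the series input of stage 2, R3 + R4 = 60.60 kΩ.
Effective lower resistance at A: R2 ‖ 60.60 = 4.422 kΩ.
First divider: V_A = V_DC · 4.422/(2.12 + 4.422) = 3.244 mV.
Stage 2 is unloaded, so V_B = V_A · R4/(R3+R4) = 3.244 × 27.5/60.60 = 1.472 mV.

V_B ≈ 1.47 mV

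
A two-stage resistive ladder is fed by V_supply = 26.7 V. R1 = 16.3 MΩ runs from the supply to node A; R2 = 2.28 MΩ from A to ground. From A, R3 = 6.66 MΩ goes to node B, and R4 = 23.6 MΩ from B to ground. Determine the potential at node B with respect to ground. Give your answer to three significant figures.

The second stage (R3 + R4 = 30.26 MΩ) loads node A in parallel with R2.
R2 ‖ (R3+R4) = 2.120 MΩ.
So V_A = 26.7 × 0.1151 = 3.073 V.
Then the unloaded second divider: V_B = V_A × R4/(R3+R4) = 3.073 × 0.7799 = 2.397 V.

V_B ≈ 2.40 V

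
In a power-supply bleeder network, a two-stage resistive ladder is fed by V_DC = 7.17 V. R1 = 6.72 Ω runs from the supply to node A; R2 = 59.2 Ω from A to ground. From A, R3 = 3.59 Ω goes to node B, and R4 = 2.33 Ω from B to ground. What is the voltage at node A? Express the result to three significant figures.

Looking into the second stage from A: R3 + R4 = 5.920 Ω appears in parallel with R2.
Effective lower resistance at A: R2 ‖ 5.920 = 5.382 Ω.
V_A = 7.17 × 5.382/(6.72 + 5.382) = 3.189 V.

V_A ≈ 3.19 V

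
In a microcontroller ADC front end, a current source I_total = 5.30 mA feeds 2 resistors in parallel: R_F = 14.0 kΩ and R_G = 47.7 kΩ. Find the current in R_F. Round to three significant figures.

With just two branches, the current splits inversely with resistance.
So I = 5.30 × 47.7/61.70 = 4.097 mA.

I ≈ 4.10 mA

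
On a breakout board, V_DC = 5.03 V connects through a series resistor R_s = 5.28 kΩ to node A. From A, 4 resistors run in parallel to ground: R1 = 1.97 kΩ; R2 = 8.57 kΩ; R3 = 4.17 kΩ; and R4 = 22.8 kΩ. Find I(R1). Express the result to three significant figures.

I ≈ 0.441 mA

Combine the parallel branches: R_p = (1/1.97 + 1/8.57 + 1/4.17 + 1/22.8)⁻¹ = 1.101 kΩ.
Node voltage V_A = V_DC · R_p/(R_s + R_p) = 5.03 × 0.1726 = 0.8681 V.
Branch current I = V_A/R1 = 0.8681/1.97 = 0.4407 mA.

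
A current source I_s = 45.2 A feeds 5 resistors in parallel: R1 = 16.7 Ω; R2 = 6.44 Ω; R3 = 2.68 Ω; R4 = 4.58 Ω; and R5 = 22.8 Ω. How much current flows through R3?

I ≈ 19.8 A

Conductances: ΣG = 1/16.7 + 1/6.44 + 1/2.68 + 1/4.58 + 1/22.8 = 0.8505 (1/Ω).
R3 takes the fraction G_k/ΣG = 0.3731/0.8505 = 0.4387, so I = 45.2 × 0.4387 = 19.83 A.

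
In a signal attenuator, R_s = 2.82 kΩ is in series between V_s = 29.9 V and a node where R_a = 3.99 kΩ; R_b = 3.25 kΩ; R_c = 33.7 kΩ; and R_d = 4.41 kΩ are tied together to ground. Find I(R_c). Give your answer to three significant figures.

Parallel bank: R_p = 1/(1/3.99 + 1/3.25 + 1/33.7 + 1/4.41) = 1.227 kΩ.
V_A = 29.9 × 1.227/4.047 = 9.067 V.
I(R_c) = V_A / R_c = 9.067/33.7 = 0.2691 mA.

I ≈ 0.269 mA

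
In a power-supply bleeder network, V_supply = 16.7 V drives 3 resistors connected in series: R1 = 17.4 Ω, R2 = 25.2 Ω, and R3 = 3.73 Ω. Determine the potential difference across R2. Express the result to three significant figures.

V ≈ 9.08 V

ΣR = 17.4 + 25.2 + 3.73 = 46.33 Ω.
Voltage divider: V = V_supply · (25.20 / 46.33) = 16.7 × 0.5439 = 9.084 V.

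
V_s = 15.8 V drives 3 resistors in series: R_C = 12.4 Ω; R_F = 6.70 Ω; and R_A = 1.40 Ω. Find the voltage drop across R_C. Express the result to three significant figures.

Total series resistance ΣR = 12.4 + 6.70 + 1.40 = 20.50 Ω.
Voltage divider: V = V_s · (12.40 / 20.50) = 15.8 × 0.6049 = 9.557 V.

V ≈ 9.56 V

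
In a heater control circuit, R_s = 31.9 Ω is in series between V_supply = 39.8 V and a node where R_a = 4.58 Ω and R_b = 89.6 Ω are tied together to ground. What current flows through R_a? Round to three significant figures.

Parallel bank: R_p = 1/(1/4.58 + 1/89.6) = 4.357 Ω.
Node voltage V_A = V_supply · R_p/(R_s + R_p) = 39.8 × 0.1202 = 4.783 V.
Branch current I = V_A/R_a = 4.783/4.58 = 1.044 A.
(Check via current divider: I_total = 1.098 A; share G_k/ΣG = 0.9514 → same result.)

I ≈ 1.04 A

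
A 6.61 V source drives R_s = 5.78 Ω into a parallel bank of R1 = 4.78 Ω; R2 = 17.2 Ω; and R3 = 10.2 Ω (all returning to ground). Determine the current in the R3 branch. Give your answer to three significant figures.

I ≈ 0.208 A

Equivalent of the parallel group: R_p = 2.737 Ω.
V_A by voltage divider: V_A = 6.61 × 2.737/(5.78 + 2.737) = 2.124 V.
I(R3) = V_A / R3 = 2.124/10.2 = 0.2082 A.
(Equivalently: I_total = 0.7761 A, then current-divider fraction G_k/ΣG = 0.2683.)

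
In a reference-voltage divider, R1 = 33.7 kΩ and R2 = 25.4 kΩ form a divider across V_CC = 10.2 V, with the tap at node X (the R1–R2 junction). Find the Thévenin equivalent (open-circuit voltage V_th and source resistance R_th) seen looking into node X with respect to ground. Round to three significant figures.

With X open, the divider is unloaded: V_th = 10.2 × 25.4/59.10 = 4.384 V.
Looking into X with the source shorted: R_th = R1·R2/(R1+R2) = 33.70 × 25.4/59.10 = 14.48 kΩ.

V_th ≈ 4.38 V, R_th ≈ 14.5 kΩ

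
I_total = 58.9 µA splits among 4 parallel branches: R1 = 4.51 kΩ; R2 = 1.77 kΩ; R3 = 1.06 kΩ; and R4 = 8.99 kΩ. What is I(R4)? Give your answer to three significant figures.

Total conductance ΣG = 1/4.51 + 1/1.77 + 1/1.06 + 1/8.99 = 1.841 (units of 1/kΩ).
Current divider: I(R4) = I_total · G_k/ΣG = 58.9 × (0.1112/1.841) = 58.9 × 0.06041 = 3.558 µA.

I ≈ 3.56 µA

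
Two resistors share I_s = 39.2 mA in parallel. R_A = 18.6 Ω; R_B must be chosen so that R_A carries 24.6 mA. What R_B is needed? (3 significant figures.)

The fraction through R_A equals R_B/(R_A+R_B).
With f = 0.6276, R_B = R_A · f/(1−f) = 18.6 × 1.685 = 31.34 Ω.

R_B ≈ 31.3 Ω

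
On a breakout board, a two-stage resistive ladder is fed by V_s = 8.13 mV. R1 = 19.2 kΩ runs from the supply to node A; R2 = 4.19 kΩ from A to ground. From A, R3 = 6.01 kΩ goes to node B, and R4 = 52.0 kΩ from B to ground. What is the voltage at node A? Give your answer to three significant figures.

Looking into the second stage from A: R3 + R4 = 58.01 kΩ appears in parallel with R2.
R2 ‖ (R3+R4) = 3.908 kΩ.
First divider: V_A = V_s · 3.908/(19.2 + 3.908) = 1.375 mV.

V_A ≈ 1.37 mV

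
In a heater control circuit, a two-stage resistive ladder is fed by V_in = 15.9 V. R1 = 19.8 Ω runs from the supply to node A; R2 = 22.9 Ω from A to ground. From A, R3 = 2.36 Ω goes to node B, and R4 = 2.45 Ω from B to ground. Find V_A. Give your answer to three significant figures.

Node A sees R2 in parallel with the series input of stage 2, R3 + R4 = 4.810 Ω.
Effective lower resistance at A: R2 ‖ 4.810 = 3.975 Ω.
So V_A = 15.9 × 0.1672 = 2.658 V.

V_A ≈ 2.66 V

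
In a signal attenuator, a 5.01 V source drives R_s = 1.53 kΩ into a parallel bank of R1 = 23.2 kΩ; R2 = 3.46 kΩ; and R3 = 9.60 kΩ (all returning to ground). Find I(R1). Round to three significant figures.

Parallel bank: R_p = 1/(1/23.2 + 1/3.46 + 1/9.60) = 2.292 kΩ.
V_A = 5.01 × 2.292/3.822 = 3.004 V.
Branch current I = V_A/R1 = 3.004/23.2 = 0.1295 mA.

I ≈ 0.130 mA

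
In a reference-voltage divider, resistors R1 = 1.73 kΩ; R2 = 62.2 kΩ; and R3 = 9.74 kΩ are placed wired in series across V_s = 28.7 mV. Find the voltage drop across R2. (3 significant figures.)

Series total: ΣR = 1.73 + 62.2 + 9.74 = 73.67 kΩ.
V = V_s · R/ΣR = 28.7 × 0.8443 = 24.23 mV.

V ≈ 24.2 mV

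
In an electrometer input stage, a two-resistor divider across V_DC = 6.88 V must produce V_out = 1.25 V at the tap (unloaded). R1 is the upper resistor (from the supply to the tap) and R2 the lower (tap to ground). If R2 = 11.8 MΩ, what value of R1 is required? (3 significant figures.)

R1 ≈ 53.1 MΩ

The divider ratio is R2/(R1+R2) = 1.25/6.88 = 0.1817.
Rearranging, R1 = R2·(1−k)/k = 11.8 × 4.504 = 53.15 MΩ.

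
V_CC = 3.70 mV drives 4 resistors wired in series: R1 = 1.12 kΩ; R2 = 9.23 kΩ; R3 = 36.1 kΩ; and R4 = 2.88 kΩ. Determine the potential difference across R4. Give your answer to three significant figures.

Series total: ΣR = 1.12 + 9.23 + 36.1 + 2.88 = 49.33 kΩ.
By the voltage-divider rule, V = 3.70 × 2.880/49.33 = 0.2160 mV.

V ≈ 0.216 mV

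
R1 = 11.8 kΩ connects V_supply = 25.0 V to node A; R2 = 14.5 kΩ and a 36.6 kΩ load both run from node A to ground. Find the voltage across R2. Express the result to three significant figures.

V_out ≈ 11.7 V

First combine the lower leg with the load: R2 ‖ R_L = 10.39 kΩ.
Voltage divider with the loaded lower leg: V_out = 25.0 × 10.39/(11.8 + 10.39) = 25.0 × 0.4681 = 11.70 V.
(Unloaded it would be 13.8 V; the load pulls it down.)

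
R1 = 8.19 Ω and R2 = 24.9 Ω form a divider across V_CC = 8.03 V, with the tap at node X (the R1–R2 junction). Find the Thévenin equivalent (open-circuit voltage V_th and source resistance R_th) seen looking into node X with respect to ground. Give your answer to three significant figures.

With X open, the divider is unloaded: V_th = 8.03 × 24.9/33.09 = 6.043 V.
Zeroing V_CC shorts the top of R1 to ground, so R_th = R1 ‖ R2 = 6.163 Ω.

V_th ≈ 6.04 V, R_th ≈ 6.16 Ω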